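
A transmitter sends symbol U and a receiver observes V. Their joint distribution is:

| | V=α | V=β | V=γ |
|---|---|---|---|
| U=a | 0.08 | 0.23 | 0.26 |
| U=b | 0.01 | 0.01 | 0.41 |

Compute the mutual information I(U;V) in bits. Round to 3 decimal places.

0.235 bits

Marginals: p(U) = (0.5700, 0.4300), p(V) = (0.0900, 0.2400, 0.6700).
I(U;V) = H(U) + H(V) − H(U,V).
H(U) = 0.9858, H(V) = 1.1939, H(U,V) = 1.9447.
I(U;V) = 0.9858 + 1.1939 − 1.9447 = 0.235 bits.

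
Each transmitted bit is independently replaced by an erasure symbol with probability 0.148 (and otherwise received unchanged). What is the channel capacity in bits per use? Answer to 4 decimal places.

0.8520 bits

Binary erasure channel: capacity C = 1 − ε.
C = 1 − 0.148 = 0.8520 bits per channel use.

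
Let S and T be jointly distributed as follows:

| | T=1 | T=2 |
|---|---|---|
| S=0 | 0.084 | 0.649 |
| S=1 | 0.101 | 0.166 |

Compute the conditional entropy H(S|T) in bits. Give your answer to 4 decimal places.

Marginals: p(S) = (0.7330, 0.2670), p(T) = (0.1850, 0.8150).
H(S|T) = Σ p(T) · H(S|T=·).
  T=1: p=0.1850, H(S|T=1) = 0.9939
  T=2: p=0.8150, H(S|T=2) = 0.7292
Weighted sum = 0.7782 bits.

0.7782 bits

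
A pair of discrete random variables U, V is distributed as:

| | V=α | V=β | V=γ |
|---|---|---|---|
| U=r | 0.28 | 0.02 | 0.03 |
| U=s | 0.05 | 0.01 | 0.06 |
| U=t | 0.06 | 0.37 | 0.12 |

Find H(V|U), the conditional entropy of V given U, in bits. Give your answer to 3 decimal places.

Marginals: p(U) = (0.3300, 0.1200, 0.5500), p(V) = (0.3900, 0.4000, 0.2100).
H(V|U) = Σ p(U) · H(V|U=·).
  U=r: p=0.3300, H(V|U=r) = 0.7607
  U=s: p=0.1200, H(V|U=s) = 1.3250
  U=t: p=0.5500, H(V|U=t) = 1.2126
Weighted sum = 1.077 bits.

1.077 bits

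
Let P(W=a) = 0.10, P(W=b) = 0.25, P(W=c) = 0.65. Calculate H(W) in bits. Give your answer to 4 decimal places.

H(W) = −Σ p·log₂ p.
  −(0.10)·log₂(0.10) = 0.33219
  −(0.25)·log₂(0.25) = 0.50000
  −(0.65)·log₂(0.65) = 0.40397
Sum: 0.33219 + 0.50000 + 0.40397 = 1.2362 bits.

1.2362 bits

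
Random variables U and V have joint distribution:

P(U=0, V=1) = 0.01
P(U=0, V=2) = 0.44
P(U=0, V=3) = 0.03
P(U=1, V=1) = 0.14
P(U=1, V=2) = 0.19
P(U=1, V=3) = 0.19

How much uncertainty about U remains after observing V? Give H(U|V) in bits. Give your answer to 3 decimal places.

Chain rule: H(U|V) = H(U,V) − H(V).
Marginals: p(U) = (0.4800, 0.5200), p(V) = (0.1500, 0.6300, 0.2200).
H(U,V) = 2.0469 bits; H(V) = 1.3111 bits.
H(U|V) = 2.0469 − 1.3111 = 0.736 bits.

0.736 bits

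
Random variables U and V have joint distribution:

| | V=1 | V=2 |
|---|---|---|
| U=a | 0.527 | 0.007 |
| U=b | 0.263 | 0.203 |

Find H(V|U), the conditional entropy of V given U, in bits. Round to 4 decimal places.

Marginals: p(U) = (0.5340, 0.4660), p(V) = (0.7900, 0.2100).
H(V|U) = Σ p(U) · H(V|U=·).
  U=a: p=0.5340, H(V|U=a) = 0.1008
  U=b: p=0.4660, H(V|U=b) = 0.9880
Weighted sum = 0.5142 bits.

0.5142 bits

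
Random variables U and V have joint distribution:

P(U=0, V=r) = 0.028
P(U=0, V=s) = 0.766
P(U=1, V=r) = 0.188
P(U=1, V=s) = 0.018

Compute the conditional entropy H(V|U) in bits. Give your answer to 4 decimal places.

0.2629 bits

Marginals: p(U) = (0.7940, 0.2060), p(V) = (0.2160, 0.7840).
H(V|U) = Σ p(U) · H(V|U=·).
  U=0: p=0.7940, H(V|U=0) = 0.2201
  U=1: p=0.2060, H(V|U=1) = 0.4277
Weighted sum = 0.2629 bits.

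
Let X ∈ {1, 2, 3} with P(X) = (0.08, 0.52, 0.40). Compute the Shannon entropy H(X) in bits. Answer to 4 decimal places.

1.3109 bits

H(X) = −Σ p·log₂ p.
  −(0.08)·log₂(0.08) = 0.29151
  −(0.52)·log₂(0.52) = 0.49058
  −(0.40)·log₂(0.40) = 0.52877
Sum: 0.29151 + 0.49058 + 0.52877 = 1.3109 bits.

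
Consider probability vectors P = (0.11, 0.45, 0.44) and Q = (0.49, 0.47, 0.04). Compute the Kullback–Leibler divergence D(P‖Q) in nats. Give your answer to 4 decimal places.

D(P‖Q) = Σ p·ln(p/q).
  0.11·ln(0.11/0.49) = -0.16433
  0.45·ln(0.45/0.47) = -0.01957
  0.44·ln(0.44/0.04) = 1.05507
D(P‖Q) = 0.8712 nats.

0.8712 nats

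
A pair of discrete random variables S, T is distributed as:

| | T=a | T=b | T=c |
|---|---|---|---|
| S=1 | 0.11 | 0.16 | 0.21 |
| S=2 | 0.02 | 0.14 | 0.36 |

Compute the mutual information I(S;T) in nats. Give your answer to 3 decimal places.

Marginals: p(S) = (0.4800, 0.5200), p(T) = (0.1300, 0.3000, 0.5700).
I(S;T) = Σ p(x,y)·ln[p(x,y)/(p(x)p(y))].
  (1,a): 0.11·ln(1.7628) = 0.0624
  (1,b): 0.16·ln(1.1111) = 0.0169
  (1,c): 0.21·ln(0.7675) = -0.0556
  (2,a): 0.02·ln(0.2959) = -0.0244
  (2,b): 0.14·ln(0.8974) = -0.0151
  (2,c): 0.36·ln(1.2146) = 0.0700
Sum = 0.054 nats.

0.054 nats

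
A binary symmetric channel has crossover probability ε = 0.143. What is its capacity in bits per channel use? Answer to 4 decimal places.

0.4080 bits

Binary symmetric channel: C = 1 − h₂(ε) where h₂ is the binary entropy function.
h₂(0.143) = −0.143·log₂0.143 − 0.857·log₂0.857 = 0.5920.
C = 1 − 0.5920 = 0.4080 bits per channel use.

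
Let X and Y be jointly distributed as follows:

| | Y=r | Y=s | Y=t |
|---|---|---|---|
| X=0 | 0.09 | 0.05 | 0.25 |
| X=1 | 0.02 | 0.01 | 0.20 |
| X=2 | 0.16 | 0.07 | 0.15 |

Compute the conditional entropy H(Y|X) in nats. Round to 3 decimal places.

0.850 nats

Chain rule: H(Y|X) = H(X,Y) − H(X).
Marginals: p(X) = (0.3900, 0.2300, 0.3800), p(Y) = (0.2700, 0.1300, 0.6000).
H(X,Y) = 1.9232 nats; H(X) = 1.0729 nats.
H(Y|X) = 1.9232 − 1.0729 = 0.850 nats.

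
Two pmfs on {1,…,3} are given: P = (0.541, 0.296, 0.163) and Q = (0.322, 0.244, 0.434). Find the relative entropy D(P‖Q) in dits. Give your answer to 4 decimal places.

D(P‖Q) = Σ p·log₁₀(p/q).
  0.541·log₁₀(0.541/0.322) = 0.12191
  0.296·log₁₀(0.296/0.244) = 0.02483
  0.163·log₁₀(0.163/0.434) = -0.06932
D(P‖Q) = 0.0774 dits.

0.0774 dits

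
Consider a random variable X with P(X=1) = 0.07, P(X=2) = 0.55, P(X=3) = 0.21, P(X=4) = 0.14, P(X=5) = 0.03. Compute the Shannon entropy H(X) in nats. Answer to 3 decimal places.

1.223 nats

H(X) = −Σ p·ln p.
  −(0.07)·ln(0.07) = 0.1861
  −(0.55)·ln(0.55) = 0.3288
  −(0.21)·ln(0.21) = 0.3277
  −(0.14)·ln(0.14) = 0.2753
  −(0.03)·ln(0.03) = 0.1052
Sum: 0.1861 + 0.3288 + 0.3277 + 0.2753 + 0.1052 = 1.223 nats.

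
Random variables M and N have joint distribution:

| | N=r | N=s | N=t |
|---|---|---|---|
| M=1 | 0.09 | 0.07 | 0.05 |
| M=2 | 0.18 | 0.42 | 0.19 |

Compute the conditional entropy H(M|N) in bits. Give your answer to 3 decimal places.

0.715 bits

Marginals: p(M) = (0.2100, 0.7900), p(N) = (0.2700, 0.4900, 0.2400).
H(M|N) = Σ p(N) · H(M|N=·).
  N=r: p=0.2700, H(M|N=r) = 0.9183
  N=s: p=0.4900, H(M|N=s) = 0.5917
  N=t: p=0.2400, H(M|N=t) = 0.7383
Weighted sum = 0.715 bits.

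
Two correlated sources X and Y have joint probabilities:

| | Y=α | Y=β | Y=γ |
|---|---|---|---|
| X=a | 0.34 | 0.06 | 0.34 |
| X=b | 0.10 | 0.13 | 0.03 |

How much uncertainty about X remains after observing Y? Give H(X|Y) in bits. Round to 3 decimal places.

Marginals: p(X) = (0.7400, 0.2600), p(Y) = (0.4400, 0.1900, 0.3700).
H(X|Y) = Σ p(Y) · H(X|Y=·).
  Y=α: p=0.4400, H(X|Y=α) = 0.7732
  Y=β: p=0.1900, H(X|Y=β) = 0.8997
  Y=γ: p=0.3700, H(X|Y=γ) = 0.4060
Weighted sum = 0.661 bits.

0.661 bits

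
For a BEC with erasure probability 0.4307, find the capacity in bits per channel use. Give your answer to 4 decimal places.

Binary erasure channel: capacity C = 1 − ε.
C = 1 − 0.4307 = 0.5693 bits per channel use.

0.5693 bits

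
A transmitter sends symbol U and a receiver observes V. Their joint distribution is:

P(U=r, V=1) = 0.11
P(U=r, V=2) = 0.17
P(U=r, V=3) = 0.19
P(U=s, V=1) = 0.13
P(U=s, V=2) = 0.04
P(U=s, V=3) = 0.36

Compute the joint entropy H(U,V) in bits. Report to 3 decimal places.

H(U,V) = −Σ p(x,y)·log₂ p(x,y) over all 6 cells.
  cell (r,1): −0.11·log₂0.11 = 0.3503
  cell (r,2): −0.17·log₂0.17 = 0.4346
  cell (r,3): −0.19·log₂0.19 = 0.4552
  cell (s,1): −0.13·log₂0.13 = 0.3826
  cell (s,2): −0.04·log₂0.04 = 0.1858
  cell (s,3): −0.36·log₂0.36 = 0.5306
Sum = 2.339 bits.

2.339 bits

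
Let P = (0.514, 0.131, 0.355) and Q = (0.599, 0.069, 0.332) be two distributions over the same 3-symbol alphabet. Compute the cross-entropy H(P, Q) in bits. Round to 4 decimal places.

H(P,Q) = −Σ p·log₂ q.
  −0.514·log₂(0.599) = 0.38004
  −0.131·log₂(0.069) = 0.50530
  −0.355·log₂(0.332) = 0.56471
H(P,Q) = 1.4501 bits.

1.4501 bits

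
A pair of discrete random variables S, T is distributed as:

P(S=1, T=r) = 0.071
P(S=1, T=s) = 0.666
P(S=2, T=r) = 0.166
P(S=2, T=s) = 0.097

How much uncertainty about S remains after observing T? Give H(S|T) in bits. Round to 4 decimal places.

0.6280 bits

Marginals: p(S) = (0.7370, 0.2630), p(T) = (0.2370, 0.7630).
H(S|T) = Σ p(T) · H(S|T=·).
  T=r: p=0.2370, H(S|T=r) = 0.8808
  T=s: p=0.7630, H(S|T=s) = 0.5495
Weighted sum = 0.6280 bits.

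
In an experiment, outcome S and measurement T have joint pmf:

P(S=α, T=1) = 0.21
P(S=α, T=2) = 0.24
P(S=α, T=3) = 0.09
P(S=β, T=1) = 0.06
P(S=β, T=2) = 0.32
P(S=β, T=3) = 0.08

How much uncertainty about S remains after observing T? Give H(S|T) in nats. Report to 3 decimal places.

Marginals: p(S) = (0.5400, 0.4600), p(T) = (0.2700, 0.5600, 0.1700).
H(S|T) = Σ p(T) · H(S|T=·).
  T=1: p=0.2700, H(S|T=1) = 0.5297
  T=2: p=0.5600, H(S|T=2) = 0.6829
  T=3: p=0.1700, H(S|T=3) = 0.6914
Weighted sum = 0.643 nats.

0.643 nats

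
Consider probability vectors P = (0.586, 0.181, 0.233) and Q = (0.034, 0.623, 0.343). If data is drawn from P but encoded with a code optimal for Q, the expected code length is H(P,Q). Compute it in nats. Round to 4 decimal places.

2.3165 nats

H(P,Q) = −Σ p·ln q.
  −0.586·ln(0.034) = 1.98150
  −0.181·ln(0.623) = 0.08565
  −0.233·ln(0.343) = 0.24932
H(P,Q) = 2.3165 nats.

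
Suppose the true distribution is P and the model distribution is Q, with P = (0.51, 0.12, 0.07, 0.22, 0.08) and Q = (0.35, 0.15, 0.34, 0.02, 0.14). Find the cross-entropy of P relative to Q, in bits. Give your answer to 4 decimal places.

2.6784 bits

H(P,Q) = −Σ p·log₂ q.
  −0.51·log₂(0.35) = 0.77243
  −0.12·log₂(0.15) = 0.32844
  −0.07·log₂(0.34) = 0.10895
  −0.22·log₂(0.02) = 1.24165
  −0.08·log₂(0.14) = 0.22692
H(P,Q) = 2.6784 bits.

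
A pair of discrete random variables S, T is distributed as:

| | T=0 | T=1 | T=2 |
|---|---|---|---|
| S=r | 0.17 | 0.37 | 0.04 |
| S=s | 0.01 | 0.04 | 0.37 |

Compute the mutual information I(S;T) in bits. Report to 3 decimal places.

0.548 bits

Marginals: p(S) = (0.5800, 0.4200), p(T) = (0.1800, 0.4100, 0.4100).
I(S;T) = H(S) + H(T) − H(S,T).
H(S) = 0.9815, H(T) = 1.5001, H(S,T) = 1.9340.
I(S;T) = 0.9815 + 1.5001 − 1.9340 = 0.548 bits.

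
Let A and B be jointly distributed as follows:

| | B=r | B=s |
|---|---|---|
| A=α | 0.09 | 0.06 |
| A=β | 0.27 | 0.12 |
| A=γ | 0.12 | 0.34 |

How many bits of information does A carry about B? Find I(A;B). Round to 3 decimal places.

0.125 bits

Marginals: p(A) = (0.1500, 0.3900, 0.4600), p(B) = (0.4800, 0.5200).
I(A;B) = Σ p(x,y)·log₂[p(x,y)/(p(x)p(y))].
  (α,r): 0.09·log₂(1.2500) = 0.0290
  (α,s): 0.06·log₂(0.7692) = -0.0227
  (β,r): 0.27·log₂(1.4423) = 0.1427
  (β,s): 0.12·log₂(0.5917) = -0.0908
  (γ,r): 0.12·log₂(0.5435) = -0.1056
  (γ,s): 0.34·log₂(1.4214) = 0.1725
Sum = 0.125 bits.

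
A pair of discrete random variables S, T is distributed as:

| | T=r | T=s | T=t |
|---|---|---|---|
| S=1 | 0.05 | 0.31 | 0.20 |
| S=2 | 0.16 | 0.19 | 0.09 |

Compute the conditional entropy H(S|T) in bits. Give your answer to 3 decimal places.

0.904 bits

Marginals: p(S) = (0.5600, 0.4400), p(T) = (0.2100, 0.5000, 0.2900).
H(S|T) = Σ p(T) · H(S|T=·).
  T=r: p=0.2100, H(S|T=r) = 0.7919
  T=s: p=0.5000, H(S|T=s) = 0.9580
  T=t: p=0.2900, H(S|T=t) = 0.8936
Weighted sum = 0.904 bits.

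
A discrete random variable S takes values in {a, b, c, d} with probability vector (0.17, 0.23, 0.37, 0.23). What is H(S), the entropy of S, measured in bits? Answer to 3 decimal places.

1.941 bits

H(S) = −Σ p·log₂ p.
  −(0.17)·log₂(0.17) = 0.4346
  −(0.23)·log₂(0.23) = 0.4877
  −(0.37)·log₂(0.37) = 0.5307
  −(0.23)·log₂(0.23) = 0.4877
Sum: 0.4346 + 0.4877 + 0.5307 + 0.4877 = 1.941 bits.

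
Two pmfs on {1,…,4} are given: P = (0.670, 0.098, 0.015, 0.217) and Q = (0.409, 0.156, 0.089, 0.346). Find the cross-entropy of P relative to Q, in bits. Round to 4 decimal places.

1.5115 bits

H(P,Q) = −Σ p·log₂ q.
  −0.670·log₂(0.409) = 0.86418
  −0.098·log₂(0.156) = 0.26268
  −0.015·log₂(0.089) = 0.05235
  −0.217·log₂(0.346) = 0.33226
H(P,Q) = 1.5115 bits.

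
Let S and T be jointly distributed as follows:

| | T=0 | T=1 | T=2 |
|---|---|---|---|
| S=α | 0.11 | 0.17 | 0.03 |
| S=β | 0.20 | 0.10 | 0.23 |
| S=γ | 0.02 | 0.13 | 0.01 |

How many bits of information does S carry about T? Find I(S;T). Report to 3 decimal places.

Marginals: p(S) = (0.3100, 0.5300, 0.1600), p(T) = (0.3300, 0.4000, 0.2700).
I(S;T) = Σ p(x,y)·log₂[p(x,y)/(p(x)p(y))].
  (α,0): 0.11·log₂(1.0753) = 0.0115
  (α,1): 0.17·log₂(1.3710) = 0.0774
  (α,2): 0.03·log₂(0.3584) = -0.0444
  (β,0): 0.20·log₂(1.1435) = 0.0387
  (β,1): 0.10·log₂(0.4717) = -0.1084
  (β,2): 0.23·log₂(1.6073) = 0.1575
  (γ,0): 0.02·log₂(0.3788) = -0.0280
  (γ,1): 0.13·log₂(2.0312) = 0.1329
  (γ,2): 0.01·log₂(0.2315) = -0.0211
Sum = 0.216 bits.

0.216 bits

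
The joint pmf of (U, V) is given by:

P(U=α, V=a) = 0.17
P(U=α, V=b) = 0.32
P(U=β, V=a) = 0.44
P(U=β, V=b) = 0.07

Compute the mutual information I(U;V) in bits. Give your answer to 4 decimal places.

Marginals: p(U) = (0.4900, 0.5100), p(V) = (0.6100, 0.3900).
I(U;V) = H(U) + H(V) − H(U,V).
H(U) = 0.9997, H(V) = 0.9648, H(U,V) = 1.7503.
I(U;V) = 0.9997 + 0.9648 − 1.7503 = 0.2142 bits.

0.2142 bits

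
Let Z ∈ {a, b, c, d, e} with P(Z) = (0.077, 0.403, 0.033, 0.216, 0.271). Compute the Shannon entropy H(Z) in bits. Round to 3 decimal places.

H(Z) = −Σ p·log₂ p.
  −(0.077)·log₂(0.077) = 0.2848
  −(0.403)·log₂(0.403) = 0.5284
  −(0.033)·log₂(0.033) = 0.1624
  −(0.216)·log₂(0.216) = 0.4776
  −(0.271)·log₂(0.271) = 0.5105
Sum: 0.2848 + 0.5284 + 0.1624 + 0.4776 + 0.5105 = 1.964 bits.

1.964 bits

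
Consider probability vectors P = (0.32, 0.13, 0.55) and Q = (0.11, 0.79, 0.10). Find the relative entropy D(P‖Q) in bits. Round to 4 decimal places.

1.5072 bits

D(P‖Q) = Σ p·log₂(p/q).
  0.32·log₂(0.32/0.11) = 0.49298
  0.13·log₂(0.13/0.79) = -0.33843
  0.55·log₂(0.55/0.10) = 1.35269
D(P‖Q) = 1.5072 bits.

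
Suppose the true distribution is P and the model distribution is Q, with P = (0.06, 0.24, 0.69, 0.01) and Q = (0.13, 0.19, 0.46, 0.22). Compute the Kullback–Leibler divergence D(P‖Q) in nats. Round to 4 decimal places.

0.2585 nats

D(P‖Q) = Σ p·ln(p/q).
  0.06·ln(0.06/0.13) = -0.04639
  0.24·ln(0.24/0.19) = 0.05607
  0.69·ln(0.69/0.46) = 0.27977
  0.01·ln(0.01/0.22) = -0.03091
D(P‖Q) = 0.2585 nats.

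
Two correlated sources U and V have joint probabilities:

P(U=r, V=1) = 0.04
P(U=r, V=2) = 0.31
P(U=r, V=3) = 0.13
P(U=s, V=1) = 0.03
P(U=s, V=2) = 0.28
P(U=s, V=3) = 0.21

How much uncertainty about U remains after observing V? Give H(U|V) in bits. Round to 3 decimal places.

0.984 bits

Marginals: p(U) = (0.4800, 0.5200), p(V) = (0.0700, 0.5900, 0.3400).
H(U|V) = Σ p(V) · H(U|V=·).
  V=1: p=0.0700, H(U|V=1) = 0.9852
  V=2: p=0.5900, H(U|V=2) = 0.9981
  V=3: p=0.3400, H(U|V=3) = 0.9597
Weighted sum = 0.984 bits.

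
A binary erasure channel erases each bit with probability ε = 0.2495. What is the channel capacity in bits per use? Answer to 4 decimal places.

Binary erasure channel: capacity C = 1 − ε.
C = 1 − 0.2495 = 0.7505 bits per channel use.

0.7505 bits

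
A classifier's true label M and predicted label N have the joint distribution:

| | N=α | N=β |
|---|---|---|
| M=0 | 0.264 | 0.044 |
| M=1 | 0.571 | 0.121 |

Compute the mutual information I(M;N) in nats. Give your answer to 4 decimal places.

0.0008 nats

Marginals: p(M) = (0.3080, 0.6920), p(N) = (0.8350, 0.1650).
I(M;N) = Σ p(x,y)·ln[p(x,y)/(p(x)p(y))].
  (0,α): 0.264·ln(1.0265) = 0.00691
  (0,β): 0.044·ln(0.8658) = -0.00634
  (1,α): 0.571·ln(0.9882) = -0.00678
  (1,β): 0.121·ln(1.0597) = 0.00702
Sum = 0.0008 nats.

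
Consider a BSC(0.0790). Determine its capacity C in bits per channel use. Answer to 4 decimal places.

0.6014 bits

Binary symmetric channel: C = 1 − h₂(ε) where h₂ is the binary entropy function.
h₂(0.0790) = −0.0790·log₂0.0790 − 0.9210·log₂0.9210 = 0.3986.
C = 1 − 0.3986 = 0.6014 bits per channel use.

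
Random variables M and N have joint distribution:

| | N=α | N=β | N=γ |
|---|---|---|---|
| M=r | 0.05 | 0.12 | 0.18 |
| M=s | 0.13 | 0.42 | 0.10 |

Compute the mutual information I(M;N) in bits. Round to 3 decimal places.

Marginals: p(M) = (0.3500, 0.6500), p(N) = (0.1800, 0.5400, 0.2800).
I(M;N) = H(M) + H(N) − H(M,N).
H(M) = 0.9341, H(N) = 1.4396, H(M,N) = 2.2690.
I(M;N) = 0.9341 + 1.4396 − 2.2690 = 0.105 bits.

0.105 bits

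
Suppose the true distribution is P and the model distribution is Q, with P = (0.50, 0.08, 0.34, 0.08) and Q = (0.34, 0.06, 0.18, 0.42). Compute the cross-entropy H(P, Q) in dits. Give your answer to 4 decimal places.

0.6154 dits

H(P,Q) = −Σ p·log₁₀ q.
  −0.50·log₁₀(0.34) = 0.23426
  −0.08·log₁₀(0.06) = 0.09775
  −0.34·log₁₀(0.18) = 0.25321
  −0.08·log₁₀(0.42) = 0.03014
H(P,Q) = 0.6154 dits.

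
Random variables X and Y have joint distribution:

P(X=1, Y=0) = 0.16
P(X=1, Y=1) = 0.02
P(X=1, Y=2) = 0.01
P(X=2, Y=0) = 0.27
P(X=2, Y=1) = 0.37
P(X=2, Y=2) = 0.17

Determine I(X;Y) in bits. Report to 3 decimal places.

0.122 bits

Marginals: p(X) = (0.1900, 0.8100), p(Y) = (0.4300, 0.3900, 0.1800).
I(X;Y) = Σ p(x,y)·log₂[p(x,y)/(p(x)p(y))].
  (1,0): 0.16·log₂(1.9584) = 0.1551
  (1,1): 0.02·log₂(0.2699) = -0.0378
  (1,2): 0.01·log₂(0.2924) = -0.0177
  (2,0): 0.27·log₂(0.7752) = -0.0992
  (2,1): 0.37·log₂(1.1713) = 0.0844
  (2,2): 0.17·log₂(1.1660) = 0.0377
Sum = 0.122 bits.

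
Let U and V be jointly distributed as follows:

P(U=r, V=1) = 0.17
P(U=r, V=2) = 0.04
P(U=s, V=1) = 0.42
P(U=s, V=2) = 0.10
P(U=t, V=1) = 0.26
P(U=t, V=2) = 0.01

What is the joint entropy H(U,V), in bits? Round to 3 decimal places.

H(U,V) = −Σ p(x,y)·log₂ p(x,y) over all 6 cells.
  cell (r,1): −0.17·log₂0.17 = 0.4346
  cell (r,2): −0.04·log₂0.04 = 0.1858
  cell (s,1): −0.42·log₂0.42 = 0.5256
  cell (s,2): −0.10·log₂0.10 = 0.3322
  cell (t,1): −0.26·log₂0.26 = 0.5053
  cell (t,2): −0.01·log₂0.01 = 0.0664
Sum = 2.050 bits.

2.050 bits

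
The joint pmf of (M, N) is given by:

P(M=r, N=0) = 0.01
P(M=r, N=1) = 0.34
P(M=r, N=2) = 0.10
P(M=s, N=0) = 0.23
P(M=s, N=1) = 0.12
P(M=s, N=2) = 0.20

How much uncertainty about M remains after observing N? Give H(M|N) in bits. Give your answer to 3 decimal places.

Chain rule: H(M|N) = H(M,N) − H(N).
Marginals: p(M) = (0.4500, 0.5500), p(N) = (0.2400, 0.4600, 0.3000).
H(M,N) = 2.2469 bits; H(N) = 1.5306 bits.
H(M|N) = 2.2469 − 1.5306 = 0.716 bits.

0.716 bits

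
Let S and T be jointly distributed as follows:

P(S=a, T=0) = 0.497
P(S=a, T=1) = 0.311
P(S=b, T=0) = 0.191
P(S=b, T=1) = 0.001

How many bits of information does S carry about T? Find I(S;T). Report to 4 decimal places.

0.1096 bits

Marginals: p(S) = (0.8080, 0.1920), p(T) = (0.6880, 0.3120).
I(S;T) = Σ p(x,y)·log₂[p(x,y)/(p(x)p(y))].
  (a,0): 0.497·log₂(0.8940) = -0.08031
  (a,1): 0.311·log₂(1.2337) = 0.09421
  (b,0): 0.191·log₂(1.4459) = 0.10161
  (b,1): 0.001·log₂(0.0167) = -0.00590
Sum = 0.1096 bits.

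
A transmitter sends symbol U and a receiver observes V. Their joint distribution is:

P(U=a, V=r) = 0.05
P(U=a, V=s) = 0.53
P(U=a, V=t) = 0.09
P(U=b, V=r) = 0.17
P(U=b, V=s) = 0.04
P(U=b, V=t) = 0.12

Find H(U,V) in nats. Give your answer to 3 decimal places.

1.387 nats

H(U,V) = −Σ p(x,y)·ln p(x,y) over all 6 cells.
  cell (a,r): −0.05·ln0.05 = 0.1498
  cell (a,s): −0.53·ln0.53 = 0.3365
  cell (a,t): −0.09·ln0.09 = 0.2167
  cell (b,r): −0.17·ln0.17 = 0.3012
  cell (b,s): −0.04·ln0.04 = 0.1288
  cell (b,t): −0.12·ln0.12 = 0.2544
Sum = 1.387 nats.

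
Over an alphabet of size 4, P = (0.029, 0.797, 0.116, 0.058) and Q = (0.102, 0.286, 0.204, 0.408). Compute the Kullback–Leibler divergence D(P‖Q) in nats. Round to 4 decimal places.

D(P‖Q) = Σ p·ln(p/q).
  0.029·ln(0.029/0.102) = -0.03647
  0.797·ln(0.797/0.286) = 0.81682
  0.116·ln(0.116/0.204) = -0.06549
  0.058·ln(0.058/0.408) = -0.11315
D(P‖Q) = 0.6017 nats.

0.6017 nats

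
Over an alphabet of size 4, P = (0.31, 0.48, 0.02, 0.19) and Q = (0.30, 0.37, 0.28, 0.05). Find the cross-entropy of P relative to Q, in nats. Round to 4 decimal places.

H(P,Q) = −Σ p·ln q.
  −0.31·ln(0.30) = 0.37323
  −0.48·ln(0.37) = 0.47724
  −0.02·ln(0.28) = 0.02546
  −0.19·ln(0.05) = 0.56919
H(P,Q) = 1.4451 nats.

1.4451 nats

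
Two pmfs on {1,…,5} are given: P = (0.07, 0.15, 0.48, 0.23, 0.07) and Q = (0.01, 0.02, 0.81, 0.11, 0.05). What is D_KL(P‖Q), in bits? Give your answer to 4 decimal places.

0.5489 bits

D(P‖Q) = Σ p·log₂(p/q).
  0.07·log₂(0.07/0.01) = 0.19651
  0.15·log₂(0.15/0.02) = 0.43603
  0.48·log₂(0.48/0.81) = -0.36235
  0.23·log₂(0.23/0.11) = 0.24475
  0.07·log₂(0.07/0.05) = 0.03398
D(P‖Q) = 0.5489 bits.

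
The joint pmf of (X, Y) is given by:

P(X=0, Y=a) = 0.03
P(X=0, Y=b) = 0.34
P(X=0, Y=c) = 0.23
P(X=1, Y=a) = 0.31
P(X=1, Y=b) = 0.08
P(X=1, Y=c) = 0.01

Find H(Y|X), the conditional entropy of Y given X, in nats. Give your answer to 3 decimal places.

Chain rule: H(Y|X) = H(X,Y) − H(X).
Marginals: p(X) = (0.6000, 0.4000), p(Y) = (0.3400, 0.4200, 0.2400).
H(X,Y) = 1.4212 nats; H(X) = 0.6730 nats.
H(Y|X) = 1.4212 − 0.6730 = 0.748 nats.

0.748 nats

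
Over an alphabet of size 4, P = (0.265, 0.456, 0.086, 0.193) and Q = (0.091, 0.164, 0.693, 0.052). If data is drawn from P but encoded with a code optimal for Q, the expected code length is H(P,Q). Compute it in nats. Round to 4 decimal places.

H(P,Q) = −Σ p·ln q.
  −0.265·ln(0.091) = 0.63518
  −0.456·ln(0.164) = 0.82440
  −0.086·ln(0.693) = 0.03154
  −0.193·ln(0.052) = 0.57061
H(P,Q) = 2.0617 nats.

2.0617 nats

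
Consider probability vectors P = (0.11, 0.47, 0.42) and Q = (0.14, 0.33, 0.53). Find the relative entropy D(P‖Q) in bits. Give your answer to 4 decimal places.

D(P‖Q) = Σ p·log₂(p/q).
  0.11·log₂(0.11/0.14) = -0.03827
  0.47·log₂(0.47/0.33) = 0.23979
  0.42·log₂(0.42/0.53) = -0.14095
D(P‖Q) = 0.0606 bits.

0.0606 bits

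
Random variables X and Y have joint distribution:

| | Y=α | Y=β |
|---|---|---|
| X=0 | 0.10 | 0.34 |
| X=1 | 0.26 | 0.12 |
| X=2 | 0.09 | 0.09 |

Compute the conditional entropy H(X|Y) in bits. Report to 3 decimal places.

Chain rule: H(X|Y) = H(X,Y) − H(Y).
Marginals: p(X) = (0.4400, 0.3800, 0.1800), p(Y) = (0.4500, 0.5500).
H(X,Y) = 2.3590 bits; H(Y) = 0.9928 bits.
H(X|Y) = 2.3590 − 0.9928 = 1.366 bits.

1.366 bits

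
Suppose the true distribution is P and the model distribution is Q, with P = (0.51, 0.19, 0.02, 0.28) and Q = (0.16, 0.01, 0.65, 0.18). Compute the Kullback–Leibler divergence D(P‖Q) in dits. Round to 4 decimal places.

0.5232 dits

D(P‖Q) = Σ p·log₁₀(p/q).
  0.51·log₁₀(0.51/0.16) = 0.25676
  0.19·log₁₀(0.19/0.01) = 0.24296
  0.02·log₁₀(0.02/0.65) = -0.03024
  0.28·log₁₀(0.28/0.18) = 0.05373
D(P‖Q) = 0.5232 dits.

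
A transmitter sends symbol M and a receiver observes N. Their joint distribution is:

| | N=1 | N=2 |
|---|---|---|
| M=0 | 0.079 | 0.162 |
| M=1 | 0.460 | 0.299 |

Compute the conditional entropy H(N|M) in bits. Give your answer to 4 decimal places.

Chain rule: H(N|M) = H(M,N) − H(M).
Marginals: p(M) = (0.2410, 0.7590), p(N) = (0.5390, 0.4610).
H(M,N) = 1.7508 bits; H(M) = 0.7967 bits.
H(N|M) = 1.7508 − 0.7967 = 0.9541 bits.

0.9541 bits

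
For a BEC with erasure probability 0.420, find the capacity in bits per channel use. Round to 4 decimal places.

Binary erasure channel: capacity C = 1 − ε.
C = 1 − 0.420 = 0.5800 bits per channel use.

0.5800 bits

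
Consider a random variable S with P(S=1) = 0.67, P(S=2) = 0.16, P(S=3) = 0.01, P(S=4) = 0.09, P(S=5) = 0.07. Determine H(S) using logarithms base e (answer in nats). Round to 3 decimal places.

H(S) = −Σ p·ln p.
  −(0.67)·ln(0.67) = 0.2683
  −(0.16)·ln(0.16) = 0.2932
  −(0.01)·ln(0.01) = 0.0461
  −(0.09)·ln(0.09) = 0.2167
  −(0.07)·ln(0.07) = 0.1861
Sum: 0.2683 + 0.2932 + 0.0461 + 0.2167 + 0.1861 = 1.010 nats.

1.010 nats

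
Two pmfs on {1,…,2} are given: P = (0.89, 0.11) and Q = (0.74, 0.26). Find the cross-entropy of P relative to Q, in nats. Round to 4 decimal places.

H(P,Q) = −Σ p·ln q.
  −0.89·ln(0.74) = 0.26798
  −0.11·ln(0.26) = 0.14818
H(P,Q) = 0.4162 nats.

0.4162 nats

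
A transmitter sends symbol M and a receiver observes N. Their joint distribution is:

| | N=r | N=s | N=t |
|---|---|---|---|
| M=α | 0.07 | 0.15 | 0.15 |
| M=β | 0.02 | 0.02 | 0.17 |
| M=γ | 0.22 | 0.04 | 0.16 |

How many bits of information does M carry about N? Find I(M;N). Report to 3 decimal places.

0.195 bits

Marginals: p(M) = (0.3700, 0.2100, 0.4200), p(N) = (0.3100, 0.2100, 0.4800).
I(M;N) = Σ p(x,y)·log₂[p(x,y)/(p(x)p(y))].
  (α,r): 0.07·log₂(0.6103) = -0.0499
  (α,s): 0.15·log₂(1.9305) = 0.1423
  (α,t): 0.15·log₂(0.8446) = -0.0366
  (β,r): 0.02·log₂(0.3072) = -0.0341
  (β,s): 0.02·log₂(0.4535) = -0.0228
  (β,t): 0.17·log₂(1.6865) = 0.1282
  (γ,r): 0.22·log₂(1.6897) = 0.1665
  (γ,s): 0.04·log₂(0.4535) = -0.0456
  (γ,t): 0.16·log₂(0.7937) = -0.0533
Sum = 0.195 bits.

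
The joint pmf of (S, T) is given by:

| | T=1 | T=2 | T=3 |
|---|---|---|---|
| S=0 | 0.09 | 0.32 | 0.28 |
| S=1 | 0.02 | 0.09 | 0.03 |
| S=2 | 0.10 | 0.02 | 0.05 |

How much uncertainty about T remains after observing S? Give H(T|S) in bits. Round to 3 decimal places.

1.390 bits

Chain rule: H(T|S) = H(S,T) − H(S).
Marginals: p(S) = (0.6900, 0.1400, 0.1700), p(T) = (0.2100, 0.4300, 0.3600).
H(S,T) = 2.5914 bits; H(S) = 1.2011 bits.
H(T|S) = 2.5914 − 1.2011 = 1.390 bits.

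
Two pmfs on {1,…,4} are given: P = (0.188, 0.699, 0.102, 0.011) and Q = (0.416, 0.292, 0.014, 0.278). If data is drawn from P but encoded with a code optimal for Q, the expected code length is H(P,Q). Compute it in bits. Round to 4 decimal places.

H(P,Q) = −Σ p·log₂ q.
  −0.188·log₂(0.416) = 0.23788
  −0.699·log₂(0.292) = 1.24140
  −0.102·log₂(0.014) = 0.62816
  −0.011·log₂(0.278) = 0.02032
H(P,Q) = 2.1278 bits.

2.1278 bits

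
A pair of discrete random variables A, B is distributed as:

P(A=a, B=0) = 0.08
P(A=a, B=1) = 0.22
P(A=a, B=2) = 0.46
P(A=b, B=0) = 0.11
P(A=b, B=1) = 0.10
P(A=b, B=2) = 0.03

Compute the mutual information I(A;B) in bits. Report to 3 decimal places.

Marginals: p(A) = (0.7600, 0.2400), p(B) = (0.1900, 0.3200, 0.4900).
I(A;B) = Σ p(x,y)·log₂[p(x,y)/(p(x)p(y))].
  (a,0): 0.08·log₂(0.5540) = -0.0682
  (a,1): 0.22·log₂(0.9046) = -0.0318
  (a,2): 0.46·log₂(1.2352) = 0.1402
  (b,0): 0.11·log₂(2.4123) = 0.1397
  (b,1): 0.10·log₂(1.3021) = 0.0381
  (b,2): 0.03·log₂(0.2551) = -0.0591
Sum = 0.159 bits.

0.159 bits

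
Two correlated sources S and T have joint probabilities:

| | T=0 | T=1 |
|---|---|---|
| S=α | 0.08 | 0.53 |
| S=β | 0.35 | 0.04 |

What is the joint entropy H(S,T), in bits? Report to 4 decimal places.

H(S,T) = −Σ p(x,y)·log₂ p(x,y) over all 4 cells.
  cell (α,0): −0.08·log₂0.08 = 0.29151
  cell (α,1): −0.53·log₂0.53 = 0.48545
  cell (β,0): −0.35·log₂0.35 = 0.53010
  cell (β,1): −0.04·log₂0.04 = 0.18575
Sum = 1.4928 bits.

1.4928 bits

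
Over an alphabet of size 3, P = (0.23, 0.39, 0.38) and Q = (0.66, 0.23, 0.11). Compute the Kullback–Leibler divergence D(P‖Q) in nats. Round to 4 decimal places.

D(P‖Q) = Σ p·ln(p/q).
  0.23·ln(0.23/0.66) = -0.24246
  0.39·ln(0.39/0.23) = 0.20595
  0.38·ln(0.38/0.11) = 0.47108
D(P‖Q) = 0.4346 nats.

0.4346 nats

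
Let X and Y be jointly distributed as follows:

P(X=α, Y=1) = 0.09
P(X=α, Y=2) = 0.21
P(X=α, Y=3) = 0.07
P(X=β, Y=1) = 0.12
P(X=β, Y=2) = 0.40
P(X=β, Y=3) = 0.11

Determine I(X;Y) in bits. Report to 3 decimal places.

Marginals: p(X) = (0.3700, 0.6300), p(Y) = (0.2100, 0.6100, 0.1800).
I(X;Y) = H(X) + H(Y) − H(X,Y).
H(X) = 0.9507, H(Y) = 1.3531, H(X,Y) = 2.3002.
I(X;Y) = 0.9507 + 1.3531 − 2.3002 = 0.004 bits.

0.004 bits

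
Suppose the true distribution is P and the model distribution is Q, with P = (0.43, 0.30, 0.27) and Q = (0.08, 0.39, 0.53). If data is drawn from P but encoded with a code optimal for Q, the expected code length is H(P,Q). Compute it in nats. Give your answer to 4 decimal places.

1.5400 nats

H(P,Q) = −Σ p·ln q.
  −0.43·ln(0.08) = 1.08606
  −0.30·ln(0.39) = 0.28248
  −0.27·ln(0.53) = 0.17142
H(P,Q) = 1.5400 nats.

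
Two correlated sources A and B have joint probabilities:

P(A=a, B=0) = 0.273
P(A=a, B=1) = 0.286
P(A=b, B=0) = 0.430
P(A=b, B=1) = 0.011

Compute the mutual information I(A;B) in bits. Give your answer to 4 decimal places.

Marginals: p(A) = (0.5590, 0.4410), p(B) = (0.7030, 0.2970).
I(A;B) = Σ p(x,y)·log₂[p(x,y)/(p(x)p(y))].
  (a,0): 0.273·log₂(0.6947) = -0.14347
  (a,1): 0.286·log₂(1.7227) = 0.22440
  (b,0): 0.430·log₂(1.3870) = 0.20294
  (b,1): 0.011·log₂(0.0840) = -0.03931
Sum = 0.2446 bits.

0.2446 bits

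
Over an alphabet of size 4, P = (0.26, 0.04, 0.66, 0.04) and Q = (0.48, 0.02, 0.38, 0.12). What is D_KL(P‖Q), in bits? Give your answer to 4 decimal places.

D(P‖Q) = Σ p·log₂(p/q).
  0.26·log₂(0.26/0.48) = -0.22998
  0.04·log₂(0.04/0.02) = 0.04000
  0.66·log₂(0.66/0.38) = 0.52567
  0.04·log₂(0.04/0.12) = -0.06340
D(P‖Q) = 0.2723 bits.

0.2723 bits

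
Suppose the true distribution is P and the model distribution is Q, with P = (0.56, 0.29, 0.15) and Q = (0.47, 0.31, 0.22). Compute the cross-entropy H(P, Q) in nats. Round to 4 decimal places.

H(P,Q) = −Σ p·ln q.
  −0.56·ln(0.47) = 0.42281
  −0.29·ln(0.31) = 0.33964
  −0.15·ln(0.22) = 0.22712
H(P,Q) = 0.9896 nats.

0.9896 nats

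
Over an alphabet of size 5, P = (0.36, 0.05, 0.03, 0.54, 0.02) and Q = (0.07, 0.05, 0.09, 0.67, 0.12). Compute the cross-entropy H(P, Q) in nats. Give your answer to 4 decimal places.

H(P,Q) = −Σ p·ln q.
  −0.36·ln(0.07) = 0.95733
  −0.05·ln(0.05) = 0.14979
  −0.03·ln(0.09) = 0.07224
  −0.54·ln(0.67) = 0.21626
  −0.02·ln(0.12) = 0.04241
H(P,Q) = 1.4380 nats.

1.4380 nats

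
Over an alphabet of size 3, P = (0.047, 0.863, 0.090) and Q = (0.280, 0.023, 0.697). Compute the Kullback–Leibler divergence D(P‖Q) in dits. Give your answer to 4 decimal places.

1.2422 dits

D(P‖Q) = Σ p·log₁₀(p/q).
  0.047·log₁₀(0.047/0.280) = -0.03643
  0.863·log₁₀(0.863/0.023) = 1.35861
  0.090·log₁₀(0.090/0.697) = -0.08001
D(P‖Q) = 1.2422 dits.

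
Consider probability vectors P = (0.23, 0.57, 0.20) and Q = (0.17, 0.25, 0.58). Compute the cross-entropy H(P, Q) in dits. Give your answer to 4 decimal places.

H(P,Q) = −Σ p·log₁₀ q.
  −0.23·log₁₀(0.17) = 0.17700
  −0.57·log₁₀(0.25) = 0.34317
  −0.20·log₁₀(0.58) = 0.04731
H(P,Q) = 0.5675 dits.

0.5675 dits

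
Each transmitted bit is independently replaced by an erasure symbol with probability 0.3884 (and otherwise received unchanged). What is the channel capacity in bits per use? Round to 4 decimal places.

Binary erasure channel: capacity C = 1 − ε.
C = 1 − 0.3884 = 0.6116 bits per channel use.

0.6116 bits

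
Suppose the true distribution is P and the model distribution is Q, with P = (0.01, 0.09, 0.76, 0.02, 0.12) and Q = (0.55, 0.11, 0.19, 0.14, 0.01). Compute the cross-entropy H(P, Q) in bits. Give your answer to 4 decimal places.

2.9701 bits

H(P,Q) = −Σ p·log₂ q.
  −0.01·log₂(0.55) = 0.00862
  −0.09·log₂(0.11) = 0.28660
  −0.76·log₂(0.19) = 1.82091
  −0.02·log₂(0.14) = 0.05673
  −0.12·log₂(0.01) = 0.79726
H(P,Q) = 2.9701 bits.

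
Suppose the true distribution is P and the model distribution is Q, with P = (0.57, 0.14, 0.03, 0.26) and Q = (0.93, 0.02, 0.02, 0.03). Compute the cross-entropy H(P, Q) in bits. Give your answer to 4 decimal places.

H(P,Q) = −Σ p·log₂ q.
  −0.57·log₂(0.93) = 0.05968
  −0.14·log₂(0.02) = 0.79014
  −0.03·log₂(0.02) = 0.16932
  −0.26·log₂(0.03) = 1.31531
H(P,Q) = 2.3344 bits.

2.3344 bits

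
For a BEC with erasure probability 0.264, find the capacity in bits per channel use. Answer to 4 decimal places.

Binary erasure channel: capacity C = 1 − ε.
C = 1 − 0.264 = 0.7360 bits per channel use.

0.7360 bits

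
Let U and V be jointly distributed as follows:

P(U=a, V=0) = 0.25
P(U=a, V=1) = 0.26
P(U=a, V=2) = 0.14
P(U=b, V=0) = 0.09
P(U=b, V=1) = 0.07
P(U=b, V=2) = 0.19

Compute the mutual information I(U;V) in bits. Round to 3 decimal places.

0.080 bits

Marginals: p(U) = (0.6500, 0.3500), p(V) = (0.3400, 0.3300, 0.3300).
I(U;V) = Σ p(x,y)·log₂[p(x,y)/(p(x)p(y))].
  (a,0): 0.25·log₂(1.1312) = 0.0445
  (a,1): 0.26·log₂(1.2121) = 0.0722
  (a,2): 0.14·log₂(0.6527) = -0.0862
  (b,0): 0.09·log₂(0.7563) = -0.0363
  (b,1): 0.07·log₂(0.6061) = -0.0506
  (b,2): 0.19·log₂(1.6450) = 0.1364
Sum = 0.080 bits.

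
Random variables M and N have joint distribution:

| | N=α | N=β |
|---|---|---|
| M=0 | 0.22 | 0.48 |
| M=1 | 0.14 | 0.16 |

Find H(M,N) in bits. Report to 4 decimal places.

1.8090 bits

H(M,N) = −Σ p(x,y)·log₂ p(x,y) over all 4 cells.
  cell (0,α): −0.22·log₂0.22 = 0.48057
  cell (0,β): −0.48·log₂0.48 = 0.50827
  cell (1,α): −0.14·log₂0.14 = 0.39711
  cell (1,β): −0.16·log₂0.16 = 0.42302
Sum = 1.8090 bits.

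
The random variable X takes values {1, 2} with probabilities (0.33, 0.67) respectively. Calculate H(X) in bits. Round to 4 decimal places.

H(X) = −Σ p·log₂ p.
  −(0.33)·log₂(0.33) = 0.52782
  −(0.67)·log₂(0.67) = 0.38710
Sum: 0.52782 + 0.38710 = 0.9149 bits.

0.9149 bits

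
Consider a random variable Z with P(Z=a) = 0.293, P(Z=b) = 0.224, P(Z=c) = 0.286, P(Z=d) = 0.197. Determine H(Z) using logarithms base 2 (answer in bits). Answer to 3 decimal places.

H(Z) = −Σ p·log₂ p.
  −(0.293)·log₂(0.293) = 0.5189
  −(0.224)·log₂(0.224) = 0.4835
  −(0.286)·log₂(0.286) = 0.5165
  −(0.197)·log₂(0.197) = 0.4617
Sum: 0.5189 + 0.4835 + 0.5165 + 0.4617 = 1.981 bits.

1.981 bits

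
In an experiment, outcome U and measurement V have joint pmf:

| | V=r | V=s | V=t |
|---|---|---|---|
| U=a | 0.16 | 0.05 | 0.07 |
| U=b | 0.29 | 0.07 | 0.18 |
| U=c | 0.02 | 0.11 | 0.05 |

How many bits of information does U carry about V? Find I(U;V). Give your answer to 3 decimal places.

Marginals: p(U) = (0.2800, 0.5400, 0.1800), p(V) = (0.4700, 0.2300, 0.3000).
I(U;V) = H(U) + H(V) − H(U,V).
H(U) = 1.4396, H(V) = 1.5207, H(U,V) = 2.8187.
I(U;V) = 1.4396 + 1.5207 − 2.8187 = 0.142 bits.

0.142 bits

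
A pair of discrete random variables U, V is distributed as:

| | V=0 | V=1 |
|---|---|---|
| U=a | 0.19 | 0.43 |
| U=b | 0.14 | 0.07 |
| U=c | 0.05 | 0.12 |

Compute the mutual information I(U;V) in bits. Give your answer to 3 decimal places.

0.065 bits

Marginals: p(U) = (0.6200, 0.2100, 0.1700), p(V) = (0.3800, 0.6200).
I(U;V) = Σ p(x,y)·log₂[p(x,y)/(p(x)p(y))].
  (a,0): 0.19·log₂(0.8065) = -0.0590
  (a,1): 0.43·log₂(1.1186) = 0.0695
  (b,0): 0.14·log₂(1.7544) = 0.1135
  (b,1): 0.07·log₂(0.5376) = -0.0627
  (c,0): 0.05·log₂(0.7740) = -0.0185
  (c,1): 0.12·log₂(1.1385) = 0.0225
Sum = 0.065 bits.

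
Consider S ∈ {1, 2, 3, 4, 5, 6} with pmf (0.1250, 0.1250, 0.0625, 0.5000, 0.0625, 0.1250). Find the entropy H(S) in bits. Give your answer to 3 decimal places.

2.125 bits

H(S) = −Σ p·log₂ p.
  −(0.1250)·log₂(0.1250) = 0.3750
  −(0.1250)·log₂(0.1250) = 0.3750
  −(0.0625)·log₂(0.0625) = 0.2500
  −(0.5000)·log₂(0.5000) = 0.5000
  −(0.0625)·log₂(0.0625) = 0.2500
  −(0.1250)·log₂(0.1250) = 0.3750
Sum: 0.3750 + 0.3750 + 0.2500 + 0.5000 + 0.2500 + 0.3750 = 2.125 bits.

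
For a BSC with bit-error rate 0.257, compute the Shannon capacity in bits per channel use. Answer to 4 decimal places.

0.1778 bits

Binary symmetric channel: C = 1 − h₂(ε) where h₂ is the binary entropy function.
h₂(0.257) = −0.257·log₂0.257 − 0.743·log₂0.743 = 0.8222.
C = 1 − 0.8222 = 0.1778 bits per channel use.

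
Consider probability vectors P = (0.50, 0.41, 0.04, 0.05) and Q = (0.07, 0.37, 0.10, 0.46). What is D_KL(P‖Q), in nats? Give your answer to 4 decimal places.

0.8775 nats

D(P‖Q) = Σ p·ln(p/q).
  0.50·ln(0.50/0.07) = 0.98306
  0.41·ln(0.41/0.37) = 0.04209
  0.04·ln(0.04/0.10) = -0.03665
  0.05·ln(0.05/0.46) = -0.11096
D(P‖Q) = 0.8775 nats.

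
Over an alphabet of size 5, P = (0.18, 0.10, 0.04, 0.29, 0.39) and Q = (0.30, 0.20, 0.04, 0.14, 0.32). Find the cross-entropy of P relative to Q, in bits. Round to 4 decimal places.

H(P,Q) = −Σ p·log₂ q.
  −0.18·log₂(0.30) = 0.31265
  −0.10·log₂(0.20) = 0.23219
  −0.04·log₂(0.04) = 0.18575
  −0.29·log₂(0.14) = 0.82259
  −0.39·log₂(0.32) = 0.64110
H(P,Q) = 2.1943 bits.

2.1943 bits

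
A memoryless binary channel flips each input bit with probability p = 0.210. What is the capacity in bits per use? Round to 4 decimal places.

Binary symmetric channel: C = 1 − h₂(ε) where h₂ is the binary entropy function.
h₂(0.210) = −0.210·log₂0.210 − 0.790·log₂0.790 = 0.7415.
C = 1 − 0.7415 = 0.2585 bits per channel use.

0.2585 bits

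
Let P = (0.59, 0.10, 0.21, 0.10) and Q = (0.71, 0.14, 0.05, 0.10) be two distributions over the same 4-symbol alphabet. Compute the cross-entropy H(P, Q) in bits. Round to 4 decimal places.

1.8150 bits

H(P,Q) = −Σ p·log₂ q.
  −0.59·log₂(0.71) = 0.29152
  −0.10·log₂(0.14) = 0.28365
  −0.21·log₂(0.05) = 0.90760
  −0.10·log₂(0.10) = 0.33219
H(P,Q) = 1.8150 bits.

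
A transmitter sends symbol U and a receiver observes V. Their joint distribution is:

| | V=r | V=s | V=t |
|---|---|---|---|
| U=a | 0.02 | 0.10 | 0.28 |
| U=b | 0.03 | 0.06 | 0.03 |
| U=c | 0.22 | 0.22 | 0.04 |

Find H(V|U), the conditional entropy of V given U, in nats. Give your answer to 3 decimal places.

Marginals: p(U) = (0.4000, 0.1200, 0.4800), p(V) = (0.2700, 0.3800, 0.3500).
H(V|U) = Σ p(U) · H(V|U=·).
  U=a: p=0.4000, H(V|U=a) = 0.7460
  U=b: p=0.1200, H(V|U=b) = 1.0397
  U=c: p=0.4800, H(V|U=c) = 0.9222
Weighted sum = 0.866 nats.

0.866 nats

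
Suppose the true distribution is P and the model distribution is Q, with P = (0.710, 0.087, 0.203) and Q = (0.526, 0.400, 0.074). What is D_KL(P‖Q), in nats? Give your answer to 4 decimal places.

0.2851 nats

D(P‖Q) = Σ p·ln(p/q).
  0.710·ln(0.710/0.526) = 0.21297
  0.087·ln(0.087/0.400) = -0.13272
  0.203·ln(0.203/0.074) = 0.20486
D(P‖Q) = 0.2851 nats.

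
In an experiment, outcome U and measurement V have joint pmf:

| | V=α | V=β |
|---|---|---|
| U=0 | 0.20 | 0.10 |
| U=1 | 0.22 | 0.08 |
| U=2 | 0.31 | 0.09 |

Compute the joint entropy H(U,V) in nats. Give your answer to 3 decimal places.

H(U,V) = −Σ p(x,y)·ln p(x,y) over all 6 cells.
  cell (0,α): −0.20·ln0.20 = 0.3219
  cell (0,β): −0.10·ln0.10 = 0.2303
  cell (1,α): −0.22·ln0.22 = 0.3331
  cell (1,β): −0.08·ln0.08 = 0.2021
  cell (2,α): −0.31·ln0.31 = 0.3631
  cell (2,β): −0.09·ln0.09 = 0.2167
Sum = 1.667 nats.

1.667 nats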